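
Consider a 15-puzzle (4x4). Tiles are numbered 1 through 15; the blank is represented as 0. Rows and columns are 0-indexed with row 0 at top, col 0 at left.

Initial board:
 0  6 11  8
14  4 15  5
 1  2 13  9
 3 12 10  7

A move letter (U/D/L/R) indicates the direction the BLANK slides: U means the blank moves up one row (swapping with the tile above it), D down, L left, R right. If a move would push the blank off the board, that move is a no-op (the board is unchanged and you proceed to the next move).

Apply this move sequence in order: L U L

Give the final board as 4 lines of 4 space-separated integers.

After move 1 (L):
 0  6 11  8
14  4 15  5
 1  2 13  9
 3 12 10  7

After move 2 (U):
 0  6 11  8
14  4 15  5
 1  2 13  9
 3 12 10  7

After move 3 (L):
 0  6 11  8
14  4 15  5
 1  2 13  9
 3 12 10  7

Answer:  0  6 11  8
14  4 15  5
 1  2 13  9
 3 12 10  7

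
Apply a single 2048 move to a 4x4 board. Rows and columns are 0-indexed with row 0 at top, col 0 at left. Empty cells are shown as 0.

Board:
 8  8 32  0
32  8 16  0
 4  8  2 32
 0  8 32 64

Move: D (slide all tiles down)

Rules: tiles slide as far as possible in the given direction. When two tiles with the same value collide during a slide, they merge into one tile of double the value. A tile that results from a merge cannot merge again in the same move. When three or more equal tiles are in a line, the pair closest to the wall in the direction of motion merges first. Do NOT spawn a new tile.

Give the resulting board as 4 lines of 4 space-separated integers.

Slide down:
col 0: [8, 32, 4, 0] -> [0, 8, 32, 4]
col 1: [8, 8, 8, 8] -> [0, 0, 16, 16]
col 2: [32, 16, 2, 32] -> [32, 16, 2, 32]
col 3: [0, 0, 32, 64] -> [0, 0, 32, 64]

Answer:  0  0 32  0
 8  0 16  0
32 16  2 32
 4 16 32 64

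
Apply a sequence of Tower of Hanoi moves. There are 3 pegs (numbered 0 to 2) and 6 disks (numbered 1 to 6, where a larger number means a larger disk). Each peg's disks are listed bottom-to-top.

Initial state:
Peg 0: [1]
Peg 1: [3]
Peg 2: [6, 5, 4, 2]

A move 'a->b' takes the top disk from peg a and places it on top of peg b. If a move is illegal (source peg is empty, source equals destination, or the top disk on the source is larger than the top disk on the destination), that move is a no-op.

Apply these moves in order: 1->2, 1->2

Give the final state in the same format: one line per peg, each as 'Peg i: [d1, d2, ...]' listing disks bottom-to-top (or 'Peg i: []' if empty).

After move 1 (1->2):
Peg 0: [1]
Peg 1: [3]
Peg 2: [6, 5, 4, 2]

After move 2 (1->2):
Peg 0: [1]
Peg 1: [3]
Peg 2: [6, 5, 4, 2]

Answer: Peg 0: [1]
Peg 1: [3]
Peg 2: [6, 5, 4, 2]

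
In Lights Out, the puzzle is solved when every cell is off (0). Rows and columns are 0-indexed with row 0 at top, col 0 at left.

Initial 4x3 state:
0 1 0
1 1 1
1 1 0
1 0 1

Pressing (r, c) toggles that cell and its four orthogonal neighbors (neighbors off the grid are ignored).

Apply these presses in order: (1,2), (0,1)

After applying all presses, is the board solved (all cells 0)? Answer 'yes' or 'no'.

After press 1 at (1,2):
0 1 1
1 0 0
1 1 1
1 0 1

After press 2 at (0,1):
1 0 0
1 1 0
1 1 1
1 0 1

Lights still on: 8

Answer: no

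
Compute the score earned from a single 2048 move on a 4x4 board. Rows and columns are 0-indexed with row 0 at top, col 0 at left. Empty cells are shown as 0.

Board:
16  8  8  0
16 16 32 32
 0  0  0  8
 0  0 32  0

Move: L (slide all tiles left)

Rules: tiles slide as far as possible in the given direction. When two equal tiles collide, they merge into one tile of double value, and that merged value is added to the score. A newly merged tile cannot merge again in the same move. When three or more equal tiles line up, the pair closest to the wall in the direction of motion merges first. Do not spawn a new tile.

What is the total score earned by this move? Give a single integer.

Answer: 112

Derivation:
Slide left:
row 0: [16, 8, 8, 0] -> [16, 16, 0, 0]  score +16 (running 16)
row 1: [16, 16, 32, 32] -> [32, 64, 0, 0]  score +96 (running 112)
row 2: [0, 0, 0, 8] -> [8, 0, 0, 0]  score +0 (running 112)
row 3: [0, 0, 32, 0] -> [32, 0, 0, 0]  score +0 (running 112)
Board after move:
16 16  0  0
32 64  0  0
 8  0  0  0
32  0  0  0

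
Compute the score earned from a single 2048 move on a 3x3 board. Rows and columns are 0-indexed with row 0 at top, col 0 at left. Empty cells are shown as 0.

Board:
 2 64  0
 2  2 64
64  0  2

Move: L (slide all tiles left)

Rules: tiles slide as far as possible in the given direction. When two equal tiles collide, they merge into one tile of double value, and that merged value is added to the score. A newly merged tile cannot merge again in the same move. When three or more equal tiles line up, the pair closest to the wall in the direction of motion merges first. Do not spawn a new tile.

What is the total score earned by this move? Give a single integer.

Answer: 4

Derivation:
Slide left:
row 0: [2, 64, 0] -> [2, 64, 0]  score +0 (running 0)
row 1: [2, 2, 64] -> [4, 64, 0]  score +4 (running 4)
row 2: [64, 0, 2] -> [64, 2, 0]  score +0 (running 4)
Board after move:
 2 64  0
 4 64  0
64  2  0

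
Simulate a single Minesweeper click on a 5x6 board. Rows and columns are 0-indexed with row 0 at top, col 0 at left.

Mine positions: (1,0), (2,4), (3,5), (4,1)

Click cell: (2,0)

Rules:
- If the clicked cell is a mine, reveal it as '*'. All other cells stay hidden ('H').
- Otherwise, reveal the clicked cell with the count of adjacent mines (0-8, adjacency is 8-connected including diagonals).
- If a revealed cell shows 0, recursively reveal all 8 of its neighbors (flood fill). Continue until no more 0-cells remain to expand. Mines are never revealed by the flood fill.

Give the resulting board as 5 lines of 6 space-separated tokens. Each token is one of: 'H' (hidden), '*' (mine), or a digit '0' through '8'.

H H H H H H
H H H H H H
1 H H H H H
H H H H H H
H H H H H H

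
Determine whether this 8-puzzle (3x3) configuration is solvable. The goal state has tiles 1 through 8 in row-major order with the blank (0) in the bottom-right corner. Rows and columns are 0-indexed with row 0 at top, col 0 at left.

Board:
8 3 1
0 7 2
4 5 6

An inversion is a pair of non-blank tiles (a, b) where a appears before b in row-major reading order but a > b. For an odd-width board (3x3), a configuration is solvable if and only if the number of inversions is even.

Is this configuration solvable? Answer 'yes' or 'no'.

Answer: no

Derivation:
Inversions (pairs i<j in row-major order where tile[i] > tile[j] > 0): 13
13 is odd, so the puzzle is not solvable.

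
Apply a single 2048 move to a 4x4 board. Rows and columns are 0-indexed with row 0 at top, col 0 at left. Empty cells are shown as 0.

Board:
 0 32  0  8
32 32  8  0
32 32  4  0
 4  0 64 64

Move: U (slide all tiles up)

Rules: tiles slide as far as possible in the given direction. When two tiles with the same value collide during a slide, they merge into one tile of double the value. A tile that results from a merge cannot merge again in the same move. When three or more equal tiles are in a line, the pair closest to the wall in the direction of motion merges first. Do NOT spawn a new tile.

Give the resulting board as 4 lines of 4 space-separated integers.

Answer: 64 64  8  8
 4 32  4 64
 0  0 64  0
 0  0  0  0

Derivation:
Slide up:
col 0: [0, 32, 32, 4] -> [64, 4, 0, 0]
col 1: [32, 32, 32, 0] -> [64, 32, 0, 0]
col 2: [0, 8, 4, 64] -> [8, 4, 64, 0]
col 3: [8, 0, 0, 64] -> [8, 64, 0, 0]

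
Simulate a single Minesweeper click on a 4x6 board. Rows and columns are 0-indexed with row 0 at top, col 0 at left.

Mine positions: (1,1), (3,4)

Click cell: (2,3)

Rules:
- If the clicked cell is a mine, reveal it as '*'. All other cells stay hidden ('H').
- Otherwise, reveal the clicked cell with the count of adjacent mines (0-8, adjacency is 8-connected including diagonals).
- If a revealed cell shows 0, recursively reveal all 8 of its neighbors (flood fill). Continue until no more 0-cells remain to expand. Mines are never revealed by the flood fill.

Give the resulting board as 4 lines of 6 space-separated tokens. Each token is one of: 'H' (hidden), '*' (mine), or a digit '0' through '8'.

H H H H H H
H H H H H H
H H H 1 H H
H H H H H H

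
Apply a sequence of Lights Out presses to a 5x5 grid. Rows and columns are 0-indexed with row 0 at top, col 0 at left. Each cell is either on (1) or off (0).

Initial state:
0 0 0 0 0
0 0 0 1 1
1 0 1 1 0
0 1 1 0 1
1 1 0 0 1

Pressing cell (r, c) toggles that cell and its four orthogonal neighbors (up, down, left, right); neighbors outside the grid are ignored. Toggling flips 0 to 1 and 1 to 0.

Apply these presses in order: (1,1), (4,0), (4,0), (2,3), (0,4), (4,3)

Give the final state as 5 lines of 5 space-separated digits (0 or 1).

After press 1 at (1,1):
0 1 0 0 0
1 1 1 1 1
1 1 1 1 0
0 1 1 0 1
1 1 0 0 1

After press 2 at (4,0):
0 1 0 0 0
1 1 1 1 1
1 1 1 1 0
1 1 1 0 1
0 0 0 0 1

After press 3 at (4,0):
0 1 0 0 0
1 1 1 1 1
1 1 1 1 0
0 1 1 0 1
1 1 0 0 1

After press 4 at (2,3):
0 1 0 0 0
1 1 1 0 1
1 1 0 0 1
0 1 1 1 1
1 1 0 0 1

After press 5 at (0,4):
0 1 0 1 1
1 1 1 0 0
1 1 0 0 1
0 1 1 1 1
1 1 0 0 1

After press 6 at (4,3):
0 1 0 1 1
1 1 1 0 0
1 1 0 0 1
0 1 1 0 1
1 1 1 1 0

Answer: 0 1 0 1 1
1 1 1 0 0
1 1 0 0 1
0 1 1 0 1
1 1 1 1 0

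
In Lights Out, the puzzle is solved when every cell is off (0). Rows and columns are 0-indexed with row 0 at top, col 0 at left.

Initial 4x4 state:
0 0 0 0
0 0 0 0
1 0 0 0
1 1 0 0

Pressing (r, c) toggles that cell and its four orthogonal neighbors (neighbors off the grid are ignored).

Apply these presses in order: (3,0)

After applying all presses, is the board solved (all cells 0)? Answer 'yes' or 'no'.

Answer: yes

Derivation:
After press 1 at (3,0):
0 0 0 0
0 0 0 0
0 0 0 0
0 0 0 0

Lights still on: 0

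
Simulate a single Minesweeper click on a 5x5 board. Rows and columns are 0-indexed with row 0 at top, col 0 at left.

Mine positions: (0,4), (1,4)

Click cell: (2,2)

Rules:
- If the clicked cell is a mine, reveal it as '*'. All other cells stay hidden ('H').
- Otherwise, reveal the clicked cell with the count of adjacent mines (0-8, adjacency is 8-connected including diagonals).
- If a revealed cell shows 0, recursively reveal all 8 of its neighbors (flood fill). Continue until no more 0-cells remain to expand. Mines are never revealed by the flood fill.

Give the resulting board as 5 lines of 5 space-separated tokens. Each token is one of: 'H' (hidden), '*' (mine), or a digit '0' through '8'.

0 0 0 2 H
0 0 0 2 H
0 0 0 1 1
0 0 0 0 0
0 0 0 0 0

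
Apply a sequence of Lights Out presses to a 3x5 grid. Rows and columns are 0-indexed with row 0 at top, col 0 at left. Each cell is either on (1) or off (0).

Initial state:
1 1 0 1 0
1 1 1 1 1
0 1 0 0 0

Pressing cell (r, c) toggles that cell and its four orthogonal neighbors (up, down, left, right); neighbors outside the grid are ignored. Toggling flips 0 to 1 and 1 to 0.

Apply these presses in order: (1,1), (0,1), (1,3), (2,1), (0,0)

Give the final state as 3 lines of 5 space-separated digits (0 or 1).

After press 1 at (1,1):
1 0 0 1 0
0 0 0 1 1
0 0 0 0 0

After press 2 at (0,1):
0 1 1 1 0
0 1 0 1 1
0 0 0 0 0

After press 3 at (1,3):
0 1 1 0 0
0 1 1 0 0
0 0 0 1 0

After press 4 at (2,1):
0 1 1 0 0
0 0 1 0 0
1 1 1 1 0

After press 5 at (0,0):
1 0 1 0 0
1 0 1 0 0
1 1 1 1 0

Answer: 1 0 1 0 0
1 0 1 0 0
1 1 1 1 0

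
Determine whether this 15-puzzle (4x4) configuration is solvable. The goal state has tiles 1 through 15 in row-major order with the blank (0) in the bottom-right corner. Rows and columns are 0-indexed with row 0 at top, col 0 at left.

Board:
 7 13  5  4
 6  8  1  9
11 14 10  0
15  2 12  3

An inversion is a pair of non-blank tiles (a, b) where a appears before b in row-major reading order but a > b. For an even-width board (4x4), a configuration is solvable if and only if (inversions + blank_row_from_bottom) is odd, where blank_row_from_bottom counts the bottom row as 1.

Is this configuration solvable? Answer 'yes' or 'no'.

Inversions: 45
Blank is in row 2 (0-indexed from top), which is row 2 counting from the bottom (bottom = 1).
45 + 2 = 47, which is odd, so the puzzle is solvable.

Answer: yes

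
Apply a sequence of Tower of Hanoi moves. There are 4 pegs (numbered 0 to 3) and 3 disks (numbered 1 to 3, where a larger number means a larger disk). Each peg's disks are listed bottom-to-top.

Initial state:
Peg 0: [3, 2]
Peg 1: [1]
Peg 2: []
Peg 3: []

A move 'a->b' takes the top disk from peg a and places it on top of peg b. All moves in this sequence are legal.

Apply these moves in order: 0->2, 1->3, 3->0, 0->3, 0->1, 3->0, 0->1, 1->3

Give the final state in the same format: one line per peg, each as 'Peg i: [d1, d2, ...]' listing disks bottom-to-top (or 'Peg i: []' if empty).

After move 1 (0->2):
Peg 0: [3]
Peg 1: [1]
Peg 2: [2]
Peg 3: []

After move 2 (1->3):
Peg 0: [3]
Peg 1: []
Peg 2: [2]
Peg 3: [1]

After move 3 (3->0):
Peg 0: [3, 1]
Peg 1: []
Peg 2: [2]
Peg 3: []

After move 4 (0->3):
Peg 0: [3]
Peg 1: []
Peg 2: [2]
Peg 3: [1]

After move 5 (0->1):
Peg 0: []
Peg 1: [3]
Peg 2: [2]
Peg 3: [1]

After move 6 (3->0):
Peg 0: [1]
Peg 1: [3]
Peg 2: [2]
Peg 3: []

After move 7 (0->1):
Peg 0: []
Peg 1: [3, 1]
Peg 2: [2]
Peg 3: []

After move 8 (1->3):
Peg 0: []
Peg 1: [3]
Peg 2: [2]
Peg 3: [1]

Answer: Peg 0: []
Peg 1: [3]
Peg 2: [2]
Peg 3: [1]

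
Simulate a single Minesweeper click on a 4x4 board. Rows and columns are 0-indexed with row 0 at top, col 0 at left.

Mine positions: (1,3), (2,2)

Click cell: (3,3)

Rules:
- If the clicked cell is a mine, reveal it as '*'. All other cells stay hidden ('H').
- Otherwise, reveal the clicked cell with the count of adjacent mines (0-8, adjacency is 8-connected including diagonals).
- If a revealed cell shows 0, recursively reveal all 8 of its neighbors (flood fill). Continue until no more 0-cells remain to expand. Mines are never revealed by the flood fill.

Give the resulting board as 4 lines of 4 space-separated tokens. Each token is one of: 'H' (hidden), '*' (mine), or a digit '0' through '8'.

H H H H
H H H H
H H H H
H H H 1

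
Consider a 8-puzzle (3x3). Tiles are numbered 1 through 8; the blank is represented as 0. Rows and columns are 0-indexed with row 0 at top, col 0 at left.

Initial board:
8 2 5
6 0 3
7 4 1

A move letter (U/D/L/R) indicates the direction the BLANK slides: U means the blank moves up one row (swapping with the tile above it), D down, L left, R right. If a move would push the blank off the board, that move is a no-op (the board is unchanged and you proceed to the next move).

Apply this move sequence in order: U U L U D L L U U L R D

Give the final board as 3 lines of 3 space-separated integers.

Answer: 8 2 5
6 0 3
7 4 1

Derivation:
After move 1 (U):
8 0 5
6 2 3
7 4 1

After move 2 (U):
8 0 5
6 2 3
7 4 1

After move 3 (L):
0 8 5
6 2 3
7 4 1

After move 4 (U):
0 8 5
6 2 3
7 4 1

After move 5 (D):
6 8 5
0 2 3
7 4 1

After move 6 (L):
6 8 5
0 2 3
7 4 1

After move 7 (L):
6 8 5
0 2 3
7 4 1

After move 8 (U):
0 8 5
6 2 3
7 4 1

After move 9 (U):
0 8 5
6 2 3
7 4 1

After move 10 (L):
0 8 5
6 2 3
7 4 1

After move 11 (R):
8 0 5
6 2 3
7 4 1

After move 12 (D):
8 2 5
6 0 3
7 4 1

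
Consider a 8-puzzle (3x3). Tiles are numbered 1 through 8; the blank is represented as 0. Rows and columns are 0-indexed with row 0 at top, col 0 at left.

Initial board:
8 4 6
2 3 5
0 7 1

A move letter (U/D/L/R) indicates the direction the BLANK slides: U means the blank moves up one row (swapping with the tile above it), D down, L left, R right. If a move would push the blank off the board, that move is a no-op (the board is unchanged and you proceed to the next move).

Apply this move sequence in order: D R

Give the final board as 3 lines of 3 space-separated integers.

Answer: 8 4 6
2 3 5
7 0 1

Derivation:
After move 1 (D):
8 4 6
2 3 5
0 7 1

After move 2 (R):
8 4 6
2 3 5
7 0 1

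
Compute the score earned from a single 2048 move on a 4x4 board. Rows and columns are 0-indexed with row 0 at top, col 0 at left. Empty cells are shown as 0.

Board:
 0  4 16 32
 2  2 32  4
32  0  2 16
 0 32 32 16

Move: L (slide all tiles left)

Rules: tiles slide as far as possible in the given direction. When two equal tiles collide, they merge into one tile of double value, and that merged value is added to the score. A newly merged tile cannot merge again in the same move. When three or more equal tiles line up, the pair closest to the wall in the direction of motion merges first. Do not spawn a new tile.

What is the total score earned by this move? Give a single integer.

Slide left:
row 0: [0, 4, 16, 32] -> [4, 16, 32, 0]  score +0 (running 0)
row 1: [2, 2, 32, 4] -> [4, 32, 4, 0]  score +4 (running 4)
row 2: [32, 0, 2, 16] -> [32, 2, 16, 0]  score +0 (running 4)
row 3: [0, 32, 32, 16] -> [64, 16, 0, 0]  score +64 (running 68)
Board after move:
 4 16 32  0
 4 32  4  0
32  2 16  0
64 16  0  0

Answer: 68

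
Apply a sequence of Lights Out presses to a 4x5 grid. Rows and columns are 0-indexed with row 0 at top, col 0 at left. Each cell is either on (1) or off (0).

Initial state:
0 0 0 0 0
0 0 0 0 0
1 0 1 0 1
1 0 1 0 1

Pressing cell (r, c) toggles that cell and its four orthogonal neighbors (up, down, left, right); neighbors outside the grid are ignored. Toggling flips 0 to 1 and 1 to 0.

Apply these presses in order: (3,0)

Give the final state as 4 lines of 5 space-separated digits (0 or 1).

Answer: 0 0 0 0 0
0 0 0 0 0
0 0 1 0 1
0 1 1 0 1

Derivation:
After press 1 at (3,0):
0 0 0 0 0
0 0 0 0 0
0 0 1 0 1
0 1 1 0 1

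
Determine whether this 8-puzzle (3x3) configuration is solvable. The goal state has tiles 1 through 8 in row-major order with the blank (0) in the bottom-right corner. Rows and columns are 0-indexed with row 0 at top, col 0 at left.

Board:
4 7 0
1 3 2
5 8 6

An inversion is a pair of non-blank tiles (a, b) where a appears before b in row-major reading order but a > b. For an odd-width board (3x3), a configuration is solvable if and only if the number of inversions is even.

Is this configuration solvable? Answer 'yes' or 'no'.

Answer: yes

Derivation:
Inversions (pairs i<j in row-major order where tile[i] > tile[j] > 0): 10
10 is even, so the puzzle is solvable.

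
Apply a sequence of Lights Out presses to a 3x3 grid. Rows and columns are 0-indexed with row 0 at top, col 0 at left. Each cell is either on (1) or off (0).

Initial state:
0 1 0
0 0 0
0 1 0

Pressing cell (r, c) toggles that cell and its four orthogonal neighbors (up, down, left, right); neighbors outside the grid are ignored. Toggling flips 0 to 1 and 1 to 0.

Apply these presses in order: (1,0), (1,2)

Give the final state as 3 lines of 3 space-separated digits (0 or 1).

After press 1 at (1,0):
1 1 0
1 1 0
1 1 0

After press 2 at (1,2):
1 1 1
1 0 1
1 1 1

Answer: 1 1 1
1 0 1
1 1 1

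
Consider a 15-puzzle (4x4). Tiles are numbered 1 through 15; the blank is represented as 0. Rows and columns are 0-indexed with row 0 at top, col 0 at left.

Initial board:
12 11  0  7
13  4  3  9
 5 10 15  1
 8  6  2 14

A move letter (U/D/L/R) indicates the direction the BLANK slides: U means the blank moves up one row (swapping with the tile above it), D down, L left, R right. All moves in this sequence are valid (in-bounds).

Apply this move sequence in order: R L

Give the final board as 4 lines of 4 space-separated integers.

After move 1 (R):
12 11  7  0
13  4  3  9
 5 10 15  1
 8  6  2 14

After move 2 (L):
12 11  0  7
13  4  3  9
 5 10 15  1
 8  6  2 14

Answer: 12 11  0  7
13  4  3  9
 5 10 15  1
 8  6  2 14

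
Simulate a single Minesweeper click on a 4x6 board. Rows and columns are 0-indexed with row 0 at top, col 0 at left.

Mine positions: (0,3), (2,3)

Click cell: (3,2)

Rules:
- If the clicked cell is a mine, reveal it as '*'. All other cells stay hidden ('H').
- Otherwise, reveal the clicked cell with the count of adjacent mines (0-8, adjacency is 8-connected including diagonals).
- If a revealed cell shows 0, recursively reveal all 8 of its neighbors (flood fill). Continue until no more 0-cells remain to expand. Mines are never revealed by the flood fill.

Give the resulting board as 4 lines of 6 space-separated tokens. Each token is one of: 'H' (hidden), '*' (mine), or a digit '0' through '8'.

H H H H H H
H H H H H H
H H H H H H
H H 1 H H H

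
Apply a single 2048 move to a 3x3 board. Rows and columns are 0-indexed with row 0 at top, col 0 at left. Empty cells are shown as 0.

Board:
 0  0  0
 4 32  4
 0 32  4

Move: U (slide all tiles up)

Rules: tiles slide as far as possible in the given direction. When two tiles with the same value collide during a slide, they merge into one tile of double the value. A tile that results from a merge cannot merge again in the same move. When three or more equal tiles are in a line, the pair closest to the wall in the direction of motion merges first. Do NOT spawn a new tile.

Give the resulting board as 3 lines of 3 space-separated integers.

Slide up:
col 0: [0, 4, 0] -> [4, 0, 0]
col 1: [0, 32, 32] -> [64, 0, 0]
col 2: [0, 4, 4] -> [8, 0, 0]

Answer:  4 64  8
 0  0  0
 0  0  0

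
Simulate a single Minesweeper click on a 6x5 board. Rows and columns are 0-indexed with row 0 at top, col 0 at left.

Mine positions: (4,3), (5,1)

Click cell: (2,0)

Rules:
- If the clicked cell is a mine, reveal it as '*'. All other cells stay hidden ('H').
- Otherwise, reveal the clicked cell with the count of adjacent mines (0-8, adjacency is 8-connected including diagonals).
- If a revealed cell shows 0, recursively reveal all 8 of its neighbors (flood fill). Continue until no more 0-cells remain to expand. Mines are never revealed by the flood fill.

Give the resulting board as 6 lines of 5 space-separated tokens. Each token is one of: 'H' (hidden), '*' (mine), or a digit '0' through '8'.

0 0 0 0 0
0 0 0 0 0
0 0 0 0 0
0 0 1 1 1
1 1 2 H H
H H H H H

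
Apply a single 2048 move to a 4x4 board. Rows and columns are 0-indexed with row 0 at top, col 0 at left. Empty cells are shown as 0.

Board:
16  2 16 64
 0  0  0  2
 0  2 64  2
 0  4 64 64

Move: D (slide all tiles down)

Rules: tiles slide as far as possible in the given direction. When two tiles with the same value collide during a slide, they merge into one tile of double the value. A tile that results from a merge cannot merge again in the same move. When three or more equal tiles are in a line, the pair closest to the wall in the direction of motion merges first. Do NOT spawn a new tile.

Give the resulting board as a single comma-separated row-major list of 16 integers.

Slide down:
col 0: [16, 0, 0, 0] -> [0, 0, 0, 16]
col 1: [2, 0, 2, 4] -> [0, 0, 4, 4]
col 2: [16, 0, 64, 64] -> [0, 0, 16, 128]
col 3: [64, 2, 2, 64] -> [0, 64, 4, 64]

Answer: 0, 0, 0, 0, 0, 0, 0, 64, 0, 4, 16, 4, 16, 4, 128, 64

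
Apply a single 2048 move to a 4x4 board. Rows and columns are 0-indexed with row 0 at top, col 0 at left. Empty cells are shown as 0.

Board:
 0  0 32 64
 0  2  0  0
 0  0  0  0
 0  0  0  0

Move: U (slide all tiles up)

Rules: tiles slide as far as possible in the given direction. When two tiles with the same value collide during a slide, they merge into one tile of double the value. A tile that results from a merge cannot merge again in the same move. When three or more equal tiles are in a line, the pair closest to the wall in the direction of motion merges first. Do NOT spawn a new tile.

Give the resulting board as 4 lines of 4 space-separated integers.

Answer:  0  2 32 64
 0  0  0  0
 0  0  0  0
 0  0  0  0

Derivation:
Slide up:
col 0: [0, 0, 0, 0] -> [0, 0, 0, 0]
col 1: [0, 2, 0, 0] -> [2, 0, 0, 0]
col 2: [32, 0, 0, 0] -> [32, 0, 0, 0]
col 3: [64, 0, 0, 0] -> [64, 0, 0, 0]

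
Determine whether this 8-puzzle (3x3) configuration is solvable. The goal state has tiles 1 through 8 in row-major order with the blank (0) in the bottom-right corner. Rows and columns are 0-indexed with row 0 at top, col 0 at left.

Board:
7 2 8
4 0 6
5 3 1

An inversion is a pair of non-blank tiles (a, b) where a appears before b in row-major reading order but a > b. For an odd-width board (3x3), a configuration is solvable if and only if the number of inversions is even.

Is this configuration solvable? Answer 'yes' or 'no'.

Inversions (pairs i<j in row-major order where tile[i] > tile[j] > 0): 20
20 is even, so the puzzle is solvable.

Answer: yes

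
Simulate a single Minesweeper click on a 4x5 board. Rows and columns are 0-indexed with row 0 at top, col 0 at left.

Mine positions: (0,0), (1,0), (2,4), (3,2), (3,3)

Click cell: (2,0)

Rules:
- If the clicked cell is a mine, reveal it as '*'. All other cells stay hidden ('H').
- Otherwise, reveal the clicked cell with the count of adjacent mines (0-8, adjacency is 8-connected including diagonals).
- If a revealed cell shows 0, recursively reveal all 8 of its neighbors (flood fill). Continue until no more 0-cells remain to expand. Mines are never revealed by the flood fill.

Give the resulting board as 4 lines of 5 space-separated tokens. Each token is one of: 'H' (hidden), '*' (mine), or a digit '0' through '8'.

H H H H H
H H H H H
1 H H H H
H H H H H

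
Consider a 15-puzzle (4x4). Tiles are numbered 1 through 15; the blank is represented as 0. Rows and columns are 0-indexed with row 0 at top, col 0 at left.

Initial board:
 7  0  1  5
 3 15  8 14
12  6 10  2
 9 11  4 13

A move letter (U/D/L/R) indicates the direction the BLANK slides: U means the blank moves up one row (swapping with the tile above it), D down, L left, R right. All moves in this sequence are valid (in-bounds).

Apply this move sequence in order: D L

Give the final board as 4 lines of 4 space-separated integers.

After move 1 (D):
 7 15  1  5
 3  0  8 14
12  6 10  2
 9 11  4 13

After move 2 (L):
 7 15  1  5
 0  3  8 14
12  6 10  2
 9 11  4 13

Answer:  7 15  1  5
 0  3  8 14
12  6 10  2
 9 11  4 13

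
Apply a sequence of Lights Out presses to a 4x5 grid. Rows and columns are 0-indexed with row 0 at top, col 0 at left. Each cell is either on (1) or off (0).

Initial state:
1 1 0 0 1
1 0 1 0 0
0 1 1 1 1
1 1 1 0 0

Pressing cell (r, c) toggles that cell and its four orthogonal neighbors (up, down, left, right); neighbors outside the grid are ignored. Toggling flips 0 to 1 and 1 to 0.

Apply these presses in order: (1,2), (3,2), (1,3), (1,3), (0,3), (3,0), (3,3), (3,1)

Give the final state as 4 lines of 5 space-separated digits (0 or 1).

Answer: 1 1 0 1 0
1 1 0 0 0
1 0 1 0 1
1 0 0 0 1

Derivation:
After press 1 at (1,2):
1 1 1 0 1
1 1 0 1 0
0 1 0 1 1
1 1 1 0 0

After press 2 at (3,2):
1 1 1 0 1
1 1 0 1 0
0 1 1 1 1
1 0 0 1 0

After press 3 at (1,3):
1 1 1 1 1
1 1 1 0 1
0 1 1 0 1
1 0 0 1 0

After press 4 at (1,3):
1 1 1 0 1
1 1 0 1 0
0 1 1 1 1
1 0 0 1 0

After press 5 at (0,3):
1 1 0 1 0
1 1 0 0 0
0 1 1 1 1
1 0 0 1 0

After press 6 at (3,0):
1 1 0 1 0
1 1 0 0 0
1 1 1 1 1
0 1 0 1 0

After press 7 at (3,3):
1 1 0 1 0
1 1 0 0 0
1 1 1 0 1
0 1 1 0 1

After press 8 at (3,1):
1 1 0 1 0
1 1 0 0 0
1 0 1 0 1
1 0 0 0 1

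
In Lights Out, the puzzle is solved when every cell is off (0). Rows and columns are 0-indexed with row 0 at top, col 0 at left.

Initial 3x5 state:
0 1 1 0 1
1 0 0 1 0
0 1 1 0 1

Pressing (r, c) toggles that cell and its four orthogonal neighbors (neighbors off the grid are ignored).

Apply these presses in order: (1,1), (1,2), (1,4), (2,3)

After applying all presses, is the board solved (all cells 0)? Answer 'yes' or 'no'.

After press 1 at (1,1):
0 0 1 0 1
0 1 1 1 0
0 0 1 0 1

After press 2 at (1,2):
0 0 0 0 1
0 0 0 0 0
0 0 0 0 1

After press 3 at (1,4):
0 0 0 0 0
0 0 0 1 1
0 0 0 0 0

After press 4 at (2,3):
0 0 0 0 0
0 0 0 0 1
0 0 1 1 1

Lights still on: 4

Answer: no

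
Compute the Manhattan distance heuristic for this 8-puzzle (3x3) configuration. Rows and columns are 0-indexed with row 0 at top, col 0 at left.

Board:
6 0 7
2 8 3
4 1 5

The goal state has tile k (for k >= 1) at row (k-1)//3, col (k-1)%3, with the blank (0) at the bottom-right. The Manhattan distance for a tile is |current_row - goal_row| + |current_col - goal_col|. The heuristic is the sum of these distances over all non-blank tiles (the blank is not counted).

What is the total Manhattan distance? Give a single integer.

Tile 6: (0,0)->(1,2) = 3
Tile 7: (0,2)->(2,0) = 4
Tile 2: (1,0)->(0,1) = 2
Tile 8: (1,1)->(2,1) = 1
Tile 3: (1,2)->(0,2) = 1
Tile 4: (2,0)->(1,0) = 1
Tile 1: (2,1)->(0,0) = 3
Tile 5: (2,2)->(1,1) = 2
Sum: 3 + 4 + 2 + 1 + 1 + 1 + 3 + 2 = 17

Answer: 17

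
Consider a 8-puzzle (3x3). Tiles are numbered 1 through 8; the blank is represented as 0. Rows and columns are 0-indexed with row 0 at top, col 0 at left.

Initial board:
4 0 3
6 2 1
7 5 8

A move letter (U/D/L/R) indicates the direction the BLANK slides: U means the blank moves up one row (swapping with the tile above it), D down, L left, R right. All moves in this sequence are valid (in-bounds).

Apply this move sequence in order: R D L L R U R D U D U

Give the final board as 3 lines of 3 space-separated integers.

Answer: 4 1 0
6 3 2
7 5 8

Derivation:
After move 1 (R):
4 3 0
6 2 1
7 5 8

After move 2 (D):
4 3 1
6 2 0
7 5 8

After move 3 (L):
4 3 1
6 0 2
7 5 8

After move 4 (L):
4 3 1
0 6 2
7 5 8

After move 5 (R):
4 3 1
6 0 2
7 5 8

After move 6 (U):
4 0 1
6 3 2
7 5 8

After move 7 (R):
4 1 0
6 3 2
7 5 8

After move 8 (D):
4 1 2
6 3 0
7 5 8

After move 9 (U):
4 1 0
6 3 2
7 5 8

After move 10 (D):
4 1 2
6 3 0
7 5 8

After move 11 (U):
4 1 0
6 3 2
7 5 8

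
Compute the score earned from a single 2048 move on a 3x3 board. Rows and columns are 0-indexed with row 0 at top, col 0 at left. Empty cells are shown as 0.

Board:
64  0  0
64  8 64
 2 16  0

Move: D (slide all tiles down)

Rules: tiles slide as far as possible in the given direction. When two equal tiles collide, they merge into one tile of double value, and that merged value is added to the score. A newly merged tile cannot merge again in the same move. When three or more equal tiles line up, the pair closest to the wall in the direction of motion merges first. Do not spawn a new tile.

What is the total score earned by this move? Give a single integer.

Answer: 128

Derivation:
Slide down:
col 0: [64, 64, 2] -> [0, 128, 2]  score +128 (running 128)
col 1: [0, 8, 16] -> [0, 8, 16]  score +0 (running 128)
col 2: [0, 64, 0] -> [0, 0, 64]  score +0 (running 128)
Board after move:
  0   0   0
128   8   0
  2  16  64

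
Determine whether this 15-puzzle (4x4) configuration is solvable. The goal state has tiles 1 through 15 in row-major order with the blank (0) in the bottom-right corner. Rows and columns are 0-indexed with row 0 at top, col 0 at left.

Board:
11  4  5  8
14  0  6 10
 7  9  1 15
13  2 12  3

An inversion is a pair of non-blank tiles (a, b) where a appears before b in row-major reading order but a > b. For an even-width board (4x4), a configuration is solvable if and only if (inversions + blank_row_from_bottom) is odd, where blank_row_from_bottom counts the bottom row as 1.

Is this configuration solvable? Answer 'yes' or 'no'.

Answer: yes

Derivation:
Inversions: 52
Blank is in row 1 (0-indexed from top), which is row 3 counting from the bottom (bottom = 1).
52 + 3 = 55, which is odd, so the puzzle is solvable.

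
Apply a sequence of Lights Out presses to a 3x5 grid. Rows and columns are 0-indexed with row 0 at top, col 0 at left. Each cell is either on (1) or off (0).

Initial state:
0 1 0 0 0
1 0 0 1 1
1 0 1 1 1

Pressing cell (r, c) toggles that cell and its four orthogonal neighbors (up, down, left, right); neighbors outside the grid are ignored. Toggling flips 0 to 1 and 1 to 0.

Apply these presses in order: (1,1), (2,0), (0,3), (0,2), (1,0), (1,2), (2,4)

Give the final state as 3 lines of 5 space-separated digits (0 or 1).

Answer: 1 1 1 0 1
0 1 1 1 0
1 0 0 0 0

Derivation:
After press 1 at (1,1):
0 0 0 0 0
0 1 1 1 1
1 1 1 1 1

After press 2 at (2,0):
0 0 0 0 0
1 1 1 1 1
0 0 1 1 1

After press 3 at (0,3):
0 0 1 1 1
1 1 1 0 1
0 0 1 1 1

After press 4 at (0,2):
0 1 0 0 1
1 1 0 0 1
0 0 1 1 1

After press 5 at (1,0):
1 1 0 0 1
0 0 0 0 1
1 0 1 1 1

After press 6 at (1,2):
1 1 1 0 1
0 1 1 1 1
1 0 0 1 1

After press 7 at (2,4):
1 1 1 0 1
0 1 1 1 0
1 0 0 0 0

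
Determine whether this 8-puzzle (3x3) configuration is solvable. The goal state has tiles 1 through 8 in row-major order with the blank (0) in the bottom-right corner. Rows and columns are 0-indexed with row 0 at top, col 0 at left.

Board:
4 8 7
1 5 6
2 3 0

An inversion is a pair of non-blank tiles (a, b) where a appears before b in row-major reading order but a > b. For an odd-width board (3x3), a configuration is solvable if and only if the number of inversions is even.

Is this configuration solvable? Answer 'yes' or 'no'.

Answer: yes

Derivation:
Inversions (pairs i<j in row-major order where tile[i] > tile[j] > 0): 18
18 is even, so the puzzle is solvable.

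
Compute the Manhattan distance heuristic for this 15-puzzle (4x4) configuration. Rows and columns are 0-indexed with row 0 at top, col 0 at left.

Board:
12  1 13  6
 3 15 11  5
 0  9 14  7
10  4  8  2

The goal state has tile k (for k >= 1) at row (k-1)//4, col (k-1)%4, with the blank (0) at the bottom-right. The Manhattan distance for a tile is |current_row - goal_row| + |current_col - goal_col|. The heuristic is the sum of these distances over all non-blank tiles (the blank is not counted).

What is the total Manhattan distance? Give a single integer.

Tile 12: (0,0)->(2,3) = 5
Tile 1: (0,1)->(0,0) = 1
Tile 13: (0,2)->(3,0) = 5
Tile 6: (0,3)->(1,1) = 3
Tile 3: (1,0)->(0,2) = 3
Tile 15: (1,1)->(3,2) = 3
Tile 11: (1,2)->(2,2) = 1
Tile 5: (1,3)->(1,0) = 3
Tile 9: (2,1)->(2,0) = 1
Tile 14: (2,2)->(3,1) = 2
Tile 7: (2,3)->(1,2) = 2
Tile 10: (3,0)->(2,1) = 2
Tile 4: (3,1)->(0,3) = 5
Tile 8: (3,2)->(1,3) = 3
Tile 2: (3,3)->(0,1) = 5
Sum: 5 + 1 + 5 + 3 + 3 + 3 + 1 + 3 + 1 + 2 + 2 + 2 + 5 + 3 + 5 = 44

Answer: 44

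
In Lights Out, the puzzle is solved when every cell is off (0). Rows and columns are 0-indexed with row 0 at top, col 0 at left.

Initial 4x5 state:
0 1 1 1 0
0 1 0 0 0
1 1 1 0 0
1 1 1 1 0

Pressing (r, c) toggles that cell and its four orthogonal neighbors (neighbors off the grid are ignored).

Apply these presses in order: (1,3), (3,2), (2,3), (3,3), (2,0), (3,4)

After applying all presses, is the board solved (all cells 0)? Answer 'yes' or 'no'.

Answer: no

Derivation:
After press 1 at (1,3):
0 1 1 0 0
0 1 1 1 1
1 1 1 1 0
1 1 1 1 0

After press 2 at (3,2):
0 1 1 0 0
0 1 1 1 1
1 1 0 1 0
1 0 0 0 0

After press 3 at (2,3):
0 1 1 0 0
0 1 1 0 1
1 1 1 0 1
1 0 0 1 0

After press 4 at (3,3):
0 1 1 0 0
0 1 1 0 1
1 1 1 1 1
1 0 1 0 1

After press 5 at (2,0):
0 1 1 0 0
1 1 1 0 1
0 0 1 1 1
0 0 1 0 1

After press 6 at (3,4):
0 1 1 0 0
1 1 1 0 1
0 0 1 1 0
0 0 1 1 0

Lights still on: 10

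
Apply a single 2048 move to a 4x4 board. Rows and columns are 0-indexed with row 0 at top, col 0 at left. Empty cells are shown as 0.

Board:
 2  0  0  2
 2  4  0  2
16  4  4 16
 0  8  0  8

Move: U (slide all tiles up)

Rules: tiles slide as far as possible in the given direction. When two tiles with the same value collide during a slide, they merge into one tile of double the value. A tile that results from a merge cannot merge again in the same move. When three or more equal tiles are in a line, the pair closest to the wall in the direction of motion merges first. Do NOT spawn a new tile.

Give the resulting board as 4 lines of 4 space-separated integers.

Slide up:
col 0: [2, 2, 16, 0] -> [4, 16, 0, 0]
col 1: [0, 4, 4, 8] -> [8, 8, 0, 0]
col 2: [0, 0, 4, 0] -> [4, 0, 0, 0]
col 3: [2, 2, 16, 8] -> [4, 16, 8, 0]

Answer:  4  8  4  4
16  8  0 16
 0  0  0  8
 0  0  0  0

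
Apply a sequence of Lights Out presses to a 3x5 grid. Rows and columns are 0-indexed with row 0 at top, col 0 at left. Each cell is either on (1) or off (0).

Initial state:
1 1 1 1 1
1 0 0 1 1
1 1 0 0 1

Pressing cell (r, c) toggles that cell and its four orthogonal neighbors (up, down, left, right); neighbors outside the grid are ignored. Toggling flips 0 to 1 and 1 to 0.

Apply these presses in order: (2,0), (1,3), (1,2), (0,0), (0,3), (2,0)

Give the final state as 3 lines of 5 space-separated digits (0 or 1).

After press 1 at (2,0):
1 1 1 1 1
0 0 0 1 1
0 0 0 0 1

After press 2 at (1,3):
1 1 1 0 1
0 0 1 0 0
0 0 0 1 1

After press 3 at (1,2):
1 1 0 0 1
0 1 0 1 0
0 0 1 1 1

After press 4 at (0,0):
0 0 0 0 1
1 1 0 1 0
0 0 1 1 1

After press 5 at (0,3):
0 0 1 1 0
1 1 0 0 0
0 0 1 1 1

After press 6 at (2,0):
0 0 1 1 0
0 1 0 0 0
1 1 1 1 1

Answer: 0 0 1 1 0
0 1 0 0 0
1 1 1 1 1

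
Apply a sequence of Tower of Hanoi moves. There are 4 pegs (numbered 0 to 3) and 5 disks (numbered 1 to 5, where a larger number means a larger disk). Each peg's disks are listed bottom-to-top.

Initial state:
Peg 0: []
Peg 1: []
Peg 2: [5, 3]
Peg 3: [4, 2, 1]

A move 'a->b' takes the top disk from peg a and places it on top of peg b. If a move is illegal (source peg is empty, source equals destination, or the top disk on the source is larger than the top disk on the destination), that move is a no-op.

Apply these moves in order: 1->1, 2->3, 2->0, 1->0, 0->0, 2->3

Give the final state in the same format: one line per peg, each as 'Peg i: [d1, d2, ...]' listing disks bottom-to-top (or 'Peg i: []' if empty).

Answer: Peg 0: [3]
Peg 1: []
Peg 2: [5]
Peg 3: [4, 2, 1]

Derivation:
After move 1 (1->1):
Peg 0: []
Peg 1: []
Peg 2: [5, 3]
Peg 3: [4, 2, 1]

After move 2 (2->3):
Peg 0: []
Peg 1: []
Peg 2: [5, 3]
Peg 3: [4, 2, 1]

After move 3 (2->0):
Peg 0: [3]
Peg 1: []
Peg 2: [5]
Peg 3: [4, 2, 1]

After move 4 (1->0):
Peg 0: [3]
Peg 1: []
Peg 2: [5]
Peg 3: [4, 2, 1]

After move 5 (0->0):
Peg 0: [3]
Peg 1: []
Peg 2: [5]
Peg 3: [4, 2, 1]

After move 6 (2->3):
Peg 0: [3]
Peg 1: []
Peg 2: [5]
Peg 3: [4, 2, 1]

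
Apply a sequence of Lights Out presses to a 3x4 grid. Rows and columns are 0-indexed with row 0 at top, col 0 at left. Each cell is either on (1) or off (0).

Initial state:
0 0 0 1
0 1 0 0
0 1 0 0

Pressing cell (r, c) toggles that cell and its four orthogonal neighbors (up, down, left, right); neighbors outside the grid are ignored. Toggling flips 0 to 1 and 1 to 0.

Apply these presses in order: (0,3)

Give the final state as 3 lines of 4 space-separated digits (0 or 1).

After press 1 at (0,3):
0 0 1 0
0 1 0 1
0 1 0 0

Answer: 0 0 1 0
0 1 0 1
0 1 0 0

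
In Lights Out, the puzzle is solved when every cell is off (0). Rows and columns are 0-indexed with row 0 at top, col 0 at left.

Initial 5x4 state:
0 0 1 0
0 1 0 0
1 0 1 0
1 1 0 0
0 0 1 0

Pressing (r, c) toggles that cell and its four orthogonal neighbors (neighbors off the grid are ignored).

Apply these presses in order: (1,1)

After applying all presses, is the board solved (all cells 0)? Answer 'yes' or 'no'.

After press 1 at (1,1):
0 1 1 0
1 0 1 0
1 1 1 0
1 1 0 0
0 0 1 0

Lights still on: 10

Answer: no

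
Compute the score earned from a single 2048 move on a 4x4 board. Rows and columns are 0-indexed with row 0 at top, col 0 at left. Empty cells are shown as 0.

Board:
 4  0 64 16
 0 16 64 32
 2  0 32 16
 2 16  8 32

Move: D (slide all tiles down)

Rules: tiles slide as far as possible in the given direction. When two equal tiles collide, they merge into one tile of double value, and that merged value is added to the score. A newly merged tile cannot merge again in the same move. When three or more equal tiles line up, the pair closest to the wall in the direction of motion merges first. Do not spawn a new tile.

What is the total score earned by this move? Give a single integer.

Answer: 164

Derivation:
Slide down:
col 0: [4, 0, 2, 2] -> [0, 0, 4, 4]  score +4 (running 4)
col 1: [0, 16, 0, 16] -> [0, 0, 0, 32]  score +32 (running 36)
col 2: [64, 64, 32, 8] -> [0, 128, 32, 8]  score +128 (running 164)
col 3: [16, 32, 16, 32] -> [16, 32, 16, 32]  score +0 (running 164)
Board after move:
  0   0   0  16
  0   0 128  32
  4   0  32  16
  4  32   8  32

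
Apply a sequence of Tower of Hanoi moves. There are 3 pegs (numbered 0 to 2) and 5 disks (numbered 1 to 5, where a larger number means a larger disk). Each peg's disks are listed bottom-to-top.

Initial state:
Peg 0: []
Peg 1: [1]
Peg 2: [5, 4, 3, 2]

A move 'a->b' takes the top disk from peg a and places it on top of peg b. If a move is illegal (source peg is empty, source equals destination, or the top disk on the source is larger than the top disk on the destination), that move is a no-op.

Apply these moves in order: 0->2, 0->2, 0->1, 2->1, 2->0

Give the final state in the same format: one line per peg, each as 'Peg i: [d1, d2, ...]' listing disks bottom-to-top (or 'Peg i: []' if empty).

Answer: Peg 0: [2]
Peg 1: [1]
Peg 2: [5, 4, 3]

Derivation:
After move 1 (0->2):
Peg 0: []
Peg 1: [1]
Peg 2: [5, 4, 3, 2]

After move 2 (0->2):
Peg 0: []
Peg 1: [1]
Peg 2: [5, 4, 3, 2]

After move 3 (0->1):
Peg 0: []
Peg 1: [1]
Peg 2: [5, 4, 3, 2]

After move 4 (2->1):
Peg 0: []
Peg 1: [1]
Peg 2: [5, 4, 3, 2]

After move 5 (2->0):
Peg 0: [2]
Peg 1: [1]
Peg 2: [5, 4, 3]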